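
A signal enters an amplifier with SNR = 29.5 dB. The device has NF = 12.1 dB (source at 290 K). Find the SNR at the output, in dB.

17.4 dB

By definition F = SNR_in/SNR_out, so in dB: SNR_out = SNR_in − NF
SNR_out = 29.5 − 12.1 = 17.4 dB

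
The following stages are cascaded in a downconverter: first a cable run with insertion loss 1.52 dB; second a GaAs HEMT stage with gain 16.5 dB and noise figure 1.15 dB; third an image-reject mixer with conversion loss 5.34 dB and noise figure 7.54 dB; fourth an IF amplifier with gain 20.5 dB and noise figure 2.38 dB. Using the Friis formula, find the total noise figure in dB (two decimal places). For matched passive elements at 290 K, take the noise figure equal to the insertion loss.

3.17 dB

Convert to linear (a loss of L dB is a gain of −L dB): F_i = 10^(NF_i/10), G_i = 10^(G_i,dB/10)
  Stage 1: F_1 = 10^(1.52/10) = 1.419, G_1 = 10^(−1.52/10) = 0.7047
  Stage 2: F_2 = 10^(1.15/10) = 1.303, G_2 = 10^(16.5/10) = 44.67
  Stage 3: F_3 = 10^(7.54/10) = 5.675, G_3 = 10^(−5.34/10) = 0.2924
  Stage 4: F_4 = 10^(2.38/10) = 1.730, G_4 = 10^(20.5/10) = 112.2
Friis cascade:
  F = 1.419 + (1.303 − 1)/0.7047 + (5.675 − 1)/31.48 + (1.730 − 1)/9.204 = 2.077
NF = 10 log₁₀(2.077) = 3.17 dB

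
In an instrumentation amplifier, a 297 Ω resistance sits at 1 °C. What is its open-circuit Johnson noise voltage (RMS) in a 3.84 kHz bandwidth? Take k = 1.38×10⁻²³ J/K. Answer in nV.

T = 1 °C + 273.15 = 274.15 K
V_n = √(4kTRB)
4kTRB = 4 × 1.38×10⁻²³ × 274.15 × 2.97×10² × 3.84×10³ = 1.73×10⁻¹⁴ V²
V_n = √(1.73×10⁻¹⁴) = 1.31×10⁻⁷ V = 131 nV

131 nV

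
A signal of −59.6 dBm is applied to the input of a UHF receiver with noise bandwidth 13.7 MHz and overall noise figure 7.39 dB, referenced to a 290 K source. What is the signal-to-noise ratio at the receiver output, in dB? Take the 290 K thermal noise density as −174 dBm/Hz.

Noise floor: N = −174 + 10 log₁₀(B) + NF
10 log₁₀(1.37×10⁷) = 71.37 dB
N = −174 + 71.37 + 7.39 = −95.24 dBm
SNR = P_sig − N = −59.6 − (−95.24) = 35.64 dB → 35.6 dB

35.6 dB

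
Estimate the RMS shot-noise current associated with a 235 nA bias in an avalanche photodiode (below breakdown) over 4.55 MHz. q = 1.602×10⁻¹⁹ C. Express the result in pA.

585 pA

I_n = √(2qI·B)
2qI·B = 2 × 1.602×10⁻¹⁹ × 2.35×10⁻⁷ × 4.55×10⁶ = 3.43×10⁻¹⁹ A²
I_n = √(3.43×10⁻¹⁹) = 5.85×10⁻¹⁰ A = 585 pA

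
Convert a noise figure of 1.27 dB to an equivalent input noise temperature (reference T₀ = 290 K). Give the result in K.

F = 10^(1.27/10) = 1.33968
T_e = (F − 1)·T₀ = (1.33968 − 1) × 290 = 98.5 K

98.5 K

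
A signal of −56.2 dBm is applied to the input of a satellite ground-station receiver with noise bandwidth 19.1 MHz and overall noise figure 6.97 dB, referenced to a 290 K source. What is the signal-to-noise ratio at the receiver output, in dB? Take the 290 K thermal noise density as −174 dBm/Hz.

38.0 dB

Noise floor: N = −174 + 10 log₁₀(B) + NF
10 log₁₀(1.91×10⁷) = 72.81 dB
N = −174 + 72.81 + 6.97 = −94.22 dBm
SNR = P_sig − N = −56.2 − (−94.22) = 38.02 dB → 38.0 dB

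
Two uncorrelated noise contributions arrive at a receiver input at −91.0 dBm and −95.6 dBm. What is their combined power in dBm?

Convert to linear, add, convert back:
P₁ = 7.94×10⁻¹³ W, P₂ = 2.75×10⁻¹³ W
P_tot = 1.07×10⁻¹² W → 10 log₁₀(P_tot / 10⁻³) = −89.7 dBm

−89.7 dBm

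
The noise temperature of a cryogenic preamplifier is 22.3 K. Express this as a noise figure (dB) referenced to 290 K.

F = 1 + T_e/T₀ = 1 + 22.3/290 = 1.0769
NF = 10 log₁₀(1.0769) = 0.322 dB

0.322 dB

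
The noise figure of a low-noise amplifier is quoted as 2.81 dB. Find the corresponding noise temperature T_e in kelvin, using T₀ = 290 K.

F = 10^(2.81/10) = 1.90985
T_e = (F − 1)·T₀ = (1.90985 − 1) × 290 = 264 K

264 K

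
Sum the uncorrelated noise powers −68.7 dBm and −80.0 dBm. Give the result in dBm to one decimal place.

Convert to linear, add, convert back:
P₁ = 1.35×10⁻¹⁰ W, P₂ = 1.00×10⁻¹¹ W
P_tot = 1.45×10⁻¹⁰ W → 10 log₁₀(P_tot / 10⁻³) = −68.4 dBm

−68.4 dBm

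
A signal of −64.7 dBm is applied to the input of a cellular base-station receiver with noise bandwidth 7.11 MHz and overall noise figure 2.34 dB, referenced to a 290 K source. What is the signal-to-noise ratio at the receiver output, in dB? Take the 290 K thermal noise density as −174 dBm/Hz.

Noise floor: N = −174 + 10 log₁₀(B) + NF
10 log₁₀(7.11×10⁶) = 68.52 dB
N = −174 + 68.52 + 2.34 = −103.14 dBm
SNR = P_sig − N = −64.7 − (−103.14) = 38.44 dB → 38.4 dB

38.4 dB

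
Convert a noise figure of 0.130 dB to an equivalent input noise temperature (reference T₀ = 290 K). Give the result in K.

F = 10^(0.130/10) = 1.03039
T_e = (F − 1)·T₀ = (1.03039 − 1) × 290 = 8.81 K

8.81 K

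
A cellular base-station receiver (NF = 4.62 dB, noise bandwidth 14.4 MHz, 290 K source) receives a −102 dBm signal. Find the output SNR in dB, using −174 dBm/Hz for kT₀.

−4.2 dB

Noise floor: N = −174 + 10 log₁₀(B) + NF
10 log₁₀(1.44×10⁷) = 71.58 dB
N = −174 + 71.58 + 4.62 = −97.80 dBm
SNR = P_sig − N = −102 − (−97.80) = −4.20 dB → −4.2 dB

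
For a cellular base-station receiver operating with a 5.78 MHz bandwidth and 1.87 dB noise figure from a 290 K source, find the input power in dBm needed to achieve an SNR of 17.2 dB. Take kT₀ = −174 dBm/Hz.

−87.3 dBm

Sensitivity = −174 + 10 log₁₀(B) + NF + SNR_min
= −174 + 67.62 + 1.87 + 17.2
= −87.31 dBm → −87.3 dBm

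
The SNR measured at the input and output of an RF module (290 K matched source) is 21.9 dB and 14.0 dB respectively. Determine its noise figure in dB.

7.9 dB

NF (dB) = SNR_in(dB) − SNR_out(dB) when the source is at T₀
NF = 21.9 − 14.0 = 7.9 dB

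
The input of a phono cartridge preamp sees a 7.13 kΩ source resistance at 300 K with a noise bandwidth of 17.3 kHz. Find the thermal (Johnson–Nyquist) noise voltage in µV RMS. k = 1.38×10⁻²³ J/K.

V_n = √(4kTRB)
4kTRB = 4 × 1.38×10⁻²³ × 300 × 7.13×10³ × 1.73×10⁴ = 2.04×10⁻¹² V²
V_n = √(2.04×10⁻¹²) = 1.43×10⁻⁶ V = 1.43 µV

1.43 µV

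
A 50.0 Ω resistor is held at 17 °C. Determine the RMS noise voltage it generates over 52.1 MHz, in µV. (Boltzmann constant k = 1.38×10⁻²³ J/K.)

T = 17 °C + 273.15 = 290.15 K
V_n = √(4kTRB)
4kTRB = 4 × 1.38×10⁻²³ × 290.15 × 5.00×10¹ × 5.21×10⁷ = 4.17×10⁻¹¹ V²
V_n = √(4.17×10⁻¹¹) = 6.46×10⁻⁶ V = 6.46 µV

6.46 µV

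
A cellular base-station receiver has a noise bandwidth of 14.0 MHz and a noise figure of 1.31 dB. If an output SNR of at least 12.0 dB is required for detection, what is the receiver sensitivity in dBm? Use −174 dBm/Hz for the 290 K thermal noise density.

−89.2 dBm

Sensitivity = −174 + 10 log₁₀(B) + NF + SNR_min
= −174 + 71.46 + 1.31 + 12.0
= −89.23 dBm → −89.2 dBm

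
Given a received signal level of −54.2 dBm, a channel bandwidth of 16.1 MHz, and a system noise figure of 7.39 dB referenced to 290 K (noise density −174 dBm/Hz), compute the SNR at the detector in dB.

Noise floor: N = −174 + 10 log₁₀(B) + NF
10 log₁₀(1.61×10⁷) = 72.07 dB
N = −174 + 72.07 + 7.39 = −94.54 dBm
SNR = P_sig − N = −54.2 − (−94.54) = 40.34 dB → 40.3 dB

40.3 dB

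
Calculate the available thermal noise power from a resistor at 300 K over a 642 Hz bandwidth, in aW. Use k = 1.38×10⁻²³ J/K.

2.66 aW

P_n = kTB = 1.38×10⁻²³ × 300 × 6.42×10² = 2.66×10⁻¹⁸ W = 2.66 aW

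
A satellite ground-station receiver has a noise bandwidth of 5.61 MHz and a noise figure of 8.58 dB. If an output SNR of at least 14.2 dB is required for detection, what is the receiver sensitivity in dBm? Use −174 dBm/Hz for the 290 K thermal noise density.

−83.7 dBm

Sensitivity = −174 + 10 log₁₀(B) + NF + SNR_min
= −174 + 67.49 + 8.58 + 14.2
= −83.73 dBm → −83.7 dBm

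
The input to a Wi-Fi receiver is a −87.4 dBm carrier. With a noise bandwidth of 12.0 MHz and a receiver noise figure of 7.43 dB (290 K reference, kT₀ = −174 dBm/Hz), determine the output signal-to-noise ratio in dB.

Noise floor: N = −174 + 10 log₁₀(B) + NF
10 log₁₀(1.20×10⁷) = 70.79 dB
N = −174 + 70.79 + 7.43 = −95.78 dBm
SNR = P_sig − N = −87.4 − (−95.78) = 8.38 dB → 8.4 dB

8.4 dB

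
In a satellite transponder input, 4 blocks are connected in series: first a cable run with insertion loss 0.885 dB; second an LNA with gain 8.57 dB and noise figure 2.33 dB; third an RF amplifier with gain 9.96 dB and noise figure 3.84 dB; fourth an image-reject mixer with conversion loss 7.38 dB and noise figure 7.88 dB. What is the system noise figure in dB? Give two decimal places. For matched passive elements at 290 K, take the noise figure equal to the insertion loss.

3.85 dB

Convert to linear (a loss of L dB is a gain of −L dB): F_i = 10^(NF_i/10), G_i = 10^(G_i,dB/10)
  Stage 1: F_1 = 10^(0.885/10) = 1.226, G_1 = 10^(−0.885/10) = 0.8156
  Stage 2: F_2 = 10^(2.33/10) = 1.710, G_2 = 10^(8.57/10) = 7.194
  Stage 3: F_3 = 10^(3.84/10) = 2.421, G_3 = 10^(9.96/10) = 9.908
  Stage 4: F_4 = 10^(7.88/10) = 6.138, G_4 = 10^(−7.38/10) = 0.1828
Friis cascade:
  F = 1.226 + (1.710 − 1)/0.8156 + (2.421 − 1)/5.868 + (6.138 − 1)/58.14 = 2.427
NF = 10 log₁₀(2.427) = 3.85 dB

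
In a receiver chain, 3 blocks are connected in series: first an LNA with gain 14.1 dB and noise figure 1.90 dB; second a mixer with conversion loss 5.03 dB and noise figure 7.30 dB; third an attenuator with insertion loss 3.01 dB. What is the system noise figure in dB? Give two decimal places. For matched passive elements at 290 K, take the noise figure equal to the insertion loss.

Convert to linear (a loss of L dB is a gain of −L dB): F_i = 10^(NF_i/10), G_i = 10^(G_i,dB/10)
  Stage 1: F_1 = 10^(1.90/10) = 1.549, G_1 = 10^(14.1/10) = 25.70
  Stage 2: F_2 = 10^(7.30/10) = 5.370, G_2 = 10^(−5.03/10) = 0.3141
  Stage 3: F_3 = 10^(3.01/10) = 2.000, G_3 = 10^(−3.01/10) = 0.5000
Friis cascade:
  F = 1.549 + (5.370 − 1)/25.70 + (2.000 − 1)/8.072 = 1.843
NF = 10 log₁₀(1.843) = 2.65 dB

2.65 dB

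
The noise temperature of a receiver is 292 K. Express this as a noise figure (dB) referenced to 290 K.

F = 1 + T_e/T₀ = 1 + 292/290 = 2.0069
NF = 10 log₁₀(2.0069) = 3.03 dB

3.03 dB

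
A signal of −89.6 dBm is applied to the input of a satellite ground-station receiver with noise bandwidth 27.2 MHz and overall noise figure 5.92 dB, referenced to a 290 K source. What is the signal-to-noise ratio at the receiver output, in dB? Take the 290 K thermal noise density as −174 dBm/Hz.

Noise floor: N = −174 + 10 log₁₀(B) + NF
10 log₁₀(2.72×10⁷) = 74.35 dB
N = −174 + 74.35 + 5.92 = −93.73 dBm
SNR = P_sig − N = −89.6 − (−93.73) = 4.13 dB → 4.1 dB

4.1 dB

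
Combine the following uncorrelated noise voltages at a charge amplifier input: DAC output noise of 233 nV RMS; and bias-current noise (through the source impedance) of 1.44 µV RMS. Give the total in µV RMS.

1.46 µV

Uncorrelated sources add in power (mean-square): V_tot = √(ΣV_i²)
V_tot = √[(2.33×10⁻⁷)² + (1.44×10⁻⁶)²] = 1.46×10⁻⁶ V = 1.46 µV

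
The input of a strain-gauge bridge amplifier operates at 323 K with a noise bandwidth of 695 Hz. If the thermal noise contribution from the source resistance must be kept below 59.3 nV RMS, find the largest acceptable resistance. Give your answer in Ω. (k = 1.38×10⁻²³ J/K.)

Johnson–Nyquist: V_n = √(4kTRB) ⇒ R = V_n² / (4kTB)
4kTB = 4 × 1.38×10⁻²³ × 323 × 6.95×10² = 1.24×10⁻¹⁷
R = (5.93×10⁻⁸)² / 1.24×10⁻¹⁷ = 2.84×10² Ω = 284 Ω

284 Ω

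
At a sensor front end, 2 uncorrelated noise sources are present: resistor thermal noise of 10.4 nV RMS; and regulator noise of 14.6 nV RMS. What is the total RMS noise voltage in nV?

Uncorrelated sources add in power (mean-square): V_tot = √(ΣV_i²)
V_tot = √[(1.04×10⁻⁸)² + (1.46×10⁻⁸)²] = 1.79×10⁻⁸ V = 17.9 nV

17.9 nV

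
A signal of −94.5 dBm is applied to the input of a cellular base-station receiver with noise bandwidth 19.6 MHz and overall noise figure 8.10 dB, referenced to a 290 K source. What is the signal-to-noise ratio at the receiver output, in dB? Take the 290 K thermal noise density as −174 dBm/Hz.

−1.5 dB

Noise floor: N = −174 + 10 log₁₀(B) + NF
10 log₁₀(1.96×10⁷) = 72.92 dB
N = −174 + 72.92 + 8.10 = −92.98 dBm
SNR = P_sig − N = −94.5 − (−92.98) = −1.52 dB → −1.5 dB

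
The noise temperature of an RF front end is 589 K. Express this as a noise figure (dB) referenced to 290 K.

4.82 dB

F = 1 + T_e/T₀ = 1 + 589/290 = 3.03103
NF = 10 log₁₀(3.03103) = 4.82 dB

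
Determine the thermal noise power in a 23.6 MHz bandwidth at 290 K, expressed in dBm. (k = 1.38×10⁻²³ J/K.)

−100.2 dBm

P_n = kTB = 1.38×10⁻²³ × 290 × 2.36×10⁷ = 9.44×10⁻¹⁴ W
In dBm: 10 log₁₀(9.44×10⁻¹⁴ / 10⁻³) = −100.2 dBm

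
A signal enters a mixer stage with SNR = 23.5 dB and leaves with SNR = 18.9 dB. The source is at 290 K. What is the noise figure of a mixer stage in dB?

NF (dB) = SNR_in(dB) − SNR_out(dB) when the source is at T₀
NF = 23.5 − 18.9 = 4.6 dB

4.6 dB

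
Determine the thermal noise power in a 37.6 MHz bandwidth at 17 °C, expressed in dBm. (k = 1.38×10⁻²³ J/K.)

T = 17 °C + 273.15 = 290.15 K
P_n = kTB = 1.38×10⁻²³ × 290.15 × 3.76×10⁷ = 1.51×10⁻¹³ W
In dBm: 10 log₁₀(1.51×10⁻¹³ / 10⁻³) = −98.2 dBm

−98.2 dBm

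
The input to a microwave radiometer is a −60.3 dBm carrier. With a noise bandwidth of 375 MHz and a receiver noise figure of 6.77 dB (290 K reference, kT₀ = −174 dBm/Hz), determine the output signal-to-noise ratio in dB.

Noise floor: N = −174 + 10 log₁₀(B) + NF
10 log₁₀(3.75×10⁸) = 85.74 dB
N = −174 + 85.74 + 6.77 = −81.49 dBm
SNR = P_sig − N = −60.3 − (−81.49) = 21.19 dB → 21.2 dB

21.2 dB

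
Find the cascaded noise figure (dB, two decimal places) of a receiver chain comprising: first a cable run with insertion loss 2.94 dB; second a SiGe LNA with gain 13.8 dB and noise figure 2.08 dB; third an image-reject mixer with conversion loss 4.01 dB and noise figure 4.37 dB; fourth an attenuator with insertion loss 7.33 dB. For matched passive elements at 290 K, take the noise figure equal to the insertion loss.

6.26 dB

Convert to linear (a loss of L dB is a gain of −L dB): F_i = 10^(NF_i/10), G_i = 10^(G_i,dB/10)
  Stage 1: F_1 = 10^(2.94/10) = 1.968, G_1 = 10^(−2.94/10) = 0.5082
  Stage 2: F_2 = 10^(2.08/10) = 1.614, G_2 = 10^(13.8/10) = 23.99
  Stage 3: F_3 = 10^(4.37/10) = 2.735, G_3 = 10^(−4.01/10) = 0.3972
  Stage 4: F_4 = 10^(7.33/10) = 5.408, G_4 = 10^(−7.33/10) = 0.1849
Friis cascade:
  F = 1.968 + (1.614 − 1)/0.5082 + (2.735 − 1)/12.19 + (5.408 − 1)/4.842 = 4.230
NF = 10 log₁₀(4.230) = 6.26 dB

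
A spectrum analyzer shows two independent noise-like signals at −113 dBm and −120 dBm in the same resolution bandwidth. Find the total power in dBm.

−112.2 dBm

Convert to linear, add, convert back:
P₁ = 5.01×10⁻¹⁵ W, P₂ = 1.00×10⁻¹⁵ W
P_tot = 6.01×10⁻¹⁵ W → 10 log₁₀(P_tot / 10⁻³) = −112.2 dBm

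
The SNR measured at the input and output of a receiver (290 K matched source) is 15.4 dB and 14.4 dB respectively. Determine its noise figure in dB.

NF (dB) = SNR_in(dB) − SNR_out(dB) when the source is at T₀
NF = 15.4 − 14.4 = 1.0 dB

1.0 dB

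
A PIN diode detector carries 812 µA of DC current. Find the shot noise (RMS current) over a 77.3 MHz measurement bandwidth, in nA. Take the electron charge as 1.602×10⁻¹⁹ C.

142 nA

I_n = √(2qI·B)
2qI·B = 2 × 1.602×10⁻¹⁹ × 8.12×10⁻⁴ × 7.73×10⁷ = 2.01×10⁻¹⁴ A²
I_n = √(2.01×10⁻¹⁴) = 1.42×10⁻⁷ A = 142 nA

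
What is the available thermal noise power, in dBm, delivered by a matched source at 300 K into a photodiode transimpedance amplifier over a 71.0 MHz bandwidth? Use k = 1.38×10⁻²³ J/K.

P_n = kTB = 1.38×10⁻²³ × 300 × 7.10×10⁷ = 2.94×10⁻¹³ W
In dBm: 10 log₁₀(2.94×10⁻¹³ / 10⁻³) = −95.3 dBm

−95.3 dBm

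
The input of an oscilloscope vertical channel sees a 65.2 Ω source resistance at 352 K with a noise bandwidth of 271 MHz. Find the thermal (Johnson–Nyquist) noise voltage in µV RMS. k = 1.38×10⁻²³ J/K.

18.5 µV

V_n = √(4kTRB)
4kTRB = 4 × 1.38×10⁻²³ × 352 × 6.52×10¹ × 2.71×10⁸ = 3.43×10⁻¹⁰ V²
V_n = √(3.43×10⁻¹⁰) = 1.85×10⁻⁵ V = 18.5 µV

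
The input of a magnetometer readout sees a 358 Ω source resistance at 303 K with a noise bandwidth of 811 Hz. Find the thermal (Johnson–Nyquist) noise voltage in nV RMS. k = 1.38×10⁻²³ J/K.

V_n = √(4kTRB)
4kTRB = 4 × 1.38×10⁻²³ × 303 × 3.58×10² × 8.11×10² = 4.86×10⁻¹⁵ V²
V_n = √(4.86×10⁻¹⁵) = 6.97×10⁻⁸ V = 69.7 nV

69.7 nV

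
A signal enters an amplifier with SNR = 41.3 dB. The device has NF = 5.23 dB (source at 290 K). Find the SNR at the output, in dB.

36.07 dB

By definition F = SNR_in/SNR_out, so in dB: SNR_out = SNR_in − NF
SNR_out = 41.3 − 5.23 = 36.07 dB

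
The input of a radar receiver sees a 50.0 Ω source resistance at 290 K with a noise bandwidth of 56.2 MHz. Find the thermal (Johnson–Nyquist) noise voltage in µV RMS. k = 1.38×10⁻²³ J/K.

6.71 µV

V_n = √(4kTRB)
4kTRB = 4 × 1.38×10⁻²³ × 290 × 5.00×10¹ × 5.62×10⁷ = 4.50×10⁻¹¹ V²
V_n = √(4.50×10⁻¹¹) = 6.71×10⁻⁶ V = 6.71 µV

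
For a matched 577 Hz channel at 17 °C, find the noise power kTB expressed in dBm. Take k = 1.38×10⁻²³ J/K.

T = 17 °C + 273.15 = 290.15 K
P_n = kTB = 1.38×10⁻²³ × 290.15 × 5.77×10² = 2.31×10⁻¹⁸ W
In dBm: 10 log₁₀(2.31×10⁻¹⁸ / 10⁻³) = −146.4 dBm

−146.4 dBm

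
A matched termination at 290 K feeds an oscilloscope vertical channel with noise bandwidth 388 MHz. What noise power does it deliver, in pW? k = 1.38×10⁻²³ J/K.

P_n = kTB = 1.38×10⁻²³ × 290 × 3.88×10⁸ = 1.55×10⁻¹² W = 1.55 pW

1.55 pW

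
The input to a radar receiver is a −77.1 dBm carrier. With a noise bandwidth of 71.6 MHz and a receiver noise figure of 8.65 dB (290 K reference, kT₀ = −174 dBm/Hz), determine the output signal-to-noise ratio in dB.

9.7 dB

Noise floor: N = −174 + 10 log₁₀(B) + NF
10 log₁₀(7.16×10⁷) = 78.55 dB
N = −174 + 78.55 + 8.65 = −86.80 dBm
SNR = P_sig − N = −77.1 − (−86.80) = 9.70 dB → 9.7 dB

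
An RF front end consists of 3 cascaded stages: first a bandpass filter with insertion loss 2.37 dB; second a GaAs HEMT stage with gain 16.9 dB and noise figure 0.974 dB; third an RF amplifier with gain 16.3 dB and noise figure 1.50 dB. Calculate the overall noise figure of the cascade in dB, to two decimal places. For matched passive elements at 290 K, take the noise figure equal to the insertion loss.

Convert to linear (a loss of L dB is a gain of −L dB): F_i = 10^(NF_i/10), G_i = 10^(G_i,dB/10)
  Stage 1: F_1 = 10^(2.37/10) = 1.726, G_1 = 10^(−2.37/10) = 0.5794
  Stage 2: F_2 = 10^(0.974/10) = 1.251, G_2 = 10^(16.9/10) = 48.98
  Stage 3: F_3 = 10^(1.50/10) = 1.413, G_3 = 10^(16.3/10) = 42.66
Friis cascade:
  F = 1.726 + (1.251 − 1)/0.5794 + (1.413 − 1)/28.38 = 2.174
NF = 10 log₁₀(2.174) = 3.37 dB

3.37 dB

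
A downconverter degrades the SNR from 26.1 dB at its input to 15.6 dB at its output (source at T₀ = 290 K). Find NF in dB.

10.5 dB

NF (dB) = SNR_in(dB) − SNR_out(dB) when the source is at T₀
NF = 26.1 − 15.6 = 10.5 dB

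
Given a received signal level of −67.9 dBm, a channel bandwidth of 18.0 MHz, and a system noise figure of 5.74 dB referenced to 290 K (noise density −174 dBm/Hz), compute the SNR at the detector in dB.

27.8 dB

Noise floor: N = −174 + 10 log₁₀(B) + NF
10 log₁₀(1.80×10⁷) = 72.55 dB
N = −174 + 72.55 + 5.74 = −95.71 dBm
SNR = P_sig − N = −67.9 − (−95.71) = 27.81 dB → 27.8 dB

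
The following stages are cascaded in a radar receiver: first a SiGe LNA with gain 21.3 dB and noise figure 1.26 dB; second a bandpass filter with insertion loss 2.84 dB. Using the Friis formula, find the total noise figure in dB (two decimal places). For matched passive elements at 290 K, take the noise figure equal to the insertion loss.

1.28 dB

Convert to linear (a loss of L dB is a gain of −L dB): F_i = 10^(NF_i/10), G_i = 10^(G_i,dB/10)
  Stage 1: F_1 = 10^(1.26/10) = 1.337, G_1 = 10^(21.3/10) = 134.9
  Stage 2: F_2 = 10^(2.84/10) = 1.923, G_2 = 10^(−2.84/10) = 0.5200
Friis cascade:
  F = 1.337 + (1.923 − 1)/134.9 = 1.343
NF = 10 log₁₀(1.343) = 1.28 dB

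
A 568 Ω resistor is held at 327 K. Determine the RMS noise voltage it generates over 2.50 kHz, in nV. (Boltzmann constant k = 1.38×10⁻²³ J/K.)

160 nV

V_n = √(4kTRB)
4kTRB = 4 × 1.38×10⁻²³ × 327 × 5.68×10² × 2.50×10³ = 2.56×10⁻¹⁴ V²
V_n = √(2.56×10⁻¹⁴) = 1.60×10⁻⁷ V = 160 nV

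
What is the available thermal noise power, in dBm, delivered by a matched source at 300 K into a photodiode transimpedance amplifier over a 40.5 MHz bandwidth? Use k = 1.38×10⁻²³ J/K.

−97.8 dBm

P_n = kTB = 1.38×10⁻²³ × 300 × 4.05×10⁷ = 1.68×10⁻¹³ W
In dBm: 10 log₁₀(1.68×10⁻¹³ / 10⁻³) = −97.8 dBm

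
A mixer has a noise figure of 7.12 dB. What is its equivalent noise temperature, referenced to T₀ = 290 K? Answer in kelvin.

1204 K

F = 10^(7.12/10) = 5.15229
T_e = (F − 1)·T₀ = (5.15229 − 1) × 290 = 1204 K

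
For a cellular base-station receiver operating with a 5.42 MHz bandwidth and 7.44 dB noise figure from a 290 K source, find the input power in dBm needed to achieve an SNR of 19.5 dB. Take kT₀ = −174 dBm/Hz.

−79.7 dBm

Sensitivity = −174 + 10 log₁₀(B) + NF + SNR_min
= −174 + 67.34 + 7.44 + 19.5
= −79.72 dBm → −79.7 dBm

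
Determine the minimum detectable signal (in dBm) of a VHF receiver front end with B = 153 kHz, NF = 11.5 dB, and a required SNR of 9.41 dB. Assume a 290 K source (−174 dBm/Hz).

−101.2 dBm

Sensitivity = −174 + 10 log₁₀(B) + NF + SNR_min
= −174 + 51.85 + 11.5 + 9.41
= −101.24 dBm → −101.2 dBm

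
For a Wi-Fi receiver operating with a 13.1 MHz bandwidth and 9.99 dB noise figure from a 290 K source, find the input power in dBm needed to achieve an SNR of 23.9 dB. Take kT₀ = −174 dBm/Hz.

−68.9 dBm

Sensitivity = −174 + 10 log₁₀(B) + NF + SNR_min
= −174 + 71.17 + 9.99 + 23.9
= −68.94 dBm → −68.9 dBm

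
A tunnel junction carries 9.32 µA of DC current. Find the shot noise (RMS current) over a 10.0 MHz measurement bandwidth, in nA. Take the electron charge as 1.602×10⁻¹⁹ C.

I_n = √(2qI·B)
2qI·B = 2 × 1.602×10⁻¹⁹ × 9.32×10⁻⁶ × 1.00×10⁷ = 2.99×10⁻¹⁷ A²
I_n = √(2.99×10⁻¹⁷) = 5.46×10⁻⁹ A = 5.46 nA

5.46 nA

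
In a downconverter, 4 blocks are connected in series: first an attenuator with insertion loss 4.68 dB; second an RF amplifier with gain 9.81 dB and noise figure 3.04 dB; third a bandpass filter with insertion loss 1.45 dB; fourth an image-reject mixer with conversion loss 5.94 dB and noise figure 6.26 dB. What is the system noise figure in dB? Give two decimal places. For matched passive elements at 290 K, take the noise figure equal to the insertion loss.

Convert to linear (a loss of L dB is a gain of −L dB): F_i = 10^(NF_i/10), G_i = 10^(G_i,dB/10)
  Stage 1: F_1 = 10^(4.68/10) = 2.938, G_1 = 10^(−4.68/10) = 0.3404
  Stage 2: F_2 = 10^(3.04/10) = 2.014, G_2 = 10^(9.81/10) = 9.572
  Stage 3: F_3 = 10^(1.45/10) = 1.396, G_3 = 10^(−1.45/10) = 0.7161
  Stage 4: F_4 = 10^(6.26/10) = 4.227, G_4 = 10^(−5.94/10) = 0.2547
Friis cascade:
  F = 2.938 + (2.014 − 1)/0.3404 + (1.396 − 1)/3.258 + (4.227 − 1)/2.333 = 7.420
NF = 10 log₁₀(7.420) = 8.70 dB

8.70 dB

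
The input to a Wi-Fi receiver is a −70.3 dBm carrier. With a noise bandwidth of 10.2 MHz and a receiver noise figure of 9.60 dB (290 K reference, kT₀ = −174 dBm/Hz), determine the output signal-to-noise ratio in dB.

24.0 dB

Noise floor: N = −174 + 10 log₁₀(B) + NF
10 log₁₀(1.02×10⁷) = 70.09 dB
N = −174 + 70.09 + 9.60 = −94.31 dBm
SNR = P_sig − N = −70.3 − (−94.31) = 24.01 dB → 24.0 dB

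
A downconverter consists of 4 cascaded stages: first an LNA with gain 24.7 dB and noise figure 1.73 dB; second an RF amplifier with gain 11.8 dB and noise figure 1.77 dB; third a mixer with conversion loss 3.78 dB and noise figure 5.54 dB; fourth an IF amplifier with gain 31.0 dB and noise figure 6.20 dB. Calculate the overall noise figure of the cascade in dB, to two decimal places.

1.74 dB

Convert to linear (a loss of L dB is a gain of −L dB): F_i = 10^(NF_i/10), G_i = 10^(G_i,dB/10)
  Stage 1: F_1 = 10^(1.73/10) = 1.489, G_1 = 10^(24.7/10) = 295.1
  Stage 2: F_2 = 10^(1.77/10) = 1.503, G_2 = 10^(11.8/10) = 15.14
  Stage 3: F_3 = 10^(5.54/10) = 3.581, G_3 = 10^(−3.78/10) = 0.4188
  Stage 4: F_4 = 10^(6.20/10) = 4.169, G_4 = 10^(31.0/10) = 1259
Friis cascade:
  F = 1.489 + (1.503 − 1)/295.1 + (3.581 − 1)/4467 + (4.169 − 1)/1871 = 1.493
NF = 10 log₁₀(1.493) = 1.74 dB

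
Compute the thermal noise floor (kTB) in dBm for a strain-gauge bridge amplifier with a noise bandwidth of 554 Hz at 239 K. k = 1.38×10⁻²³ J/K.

−147.4 dBm

P_n = kTB = 1.38×10⁻²³ × 239 × 5.54×10² = 1.83×10⁻¹⁸ W
In dBm: 10 log₁₀(1.83×10⁻¹⁸ / 10⁻³) = −147.4 dBm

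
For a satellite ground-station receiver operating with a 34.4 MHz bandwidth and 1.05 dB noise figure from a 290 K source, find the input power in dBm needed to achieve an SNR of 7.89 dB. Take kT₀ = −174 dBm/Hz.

−89.7 dBm

Sensitivity = −174 + 10 log₁₀(B) + NF + SNR_min
= −174 + 75.37 + 1.05 + 7.89
= −89.69 dBm → −89.7 dBm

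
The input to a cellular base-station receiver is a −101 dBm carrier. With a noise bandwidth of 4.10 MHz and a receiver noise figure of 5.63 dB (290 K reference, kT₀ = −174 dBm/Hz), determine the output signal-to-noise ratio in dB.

1.2 dB

Noise floor: N = −174 + 10 log₁₀(B) + NF
10 log₁₀(4.10×10⁶) = 66.13 dB
N = −174 + 66.13 + 5.63 = −102.24 dBm
SNR = P_sig − N = −101 − (−102.24) = 1.24 dB → 1.2 dB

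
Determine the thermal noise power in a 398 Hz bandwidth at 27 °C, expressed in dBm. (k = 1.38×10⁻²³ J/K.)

T = 27 °C + 273.15 = 300.15 K
P_n = kTB = 1.38×10⁻²³ × 300.15 × 3.98×10² = 1.65×10⁻¹⁸ W
In dBm: 10 log₁₀(1.65×10⁻¹⁸ / 10⁻³) = −147.8 dBm

−147.8 dBm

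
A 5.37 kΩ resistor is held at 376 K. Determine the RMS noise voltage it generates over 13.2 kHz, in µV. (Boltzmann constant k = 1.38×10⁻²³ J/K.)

V_n = √(4kTRB)
4kTRB = 4 × 1.38×10⁻²³ × 376 × 5.37×10³ × 1.32×10⁴ = 1.47×10⁻¹² V²
V_n = √(1.47×10⁻¹²) = 1.21×10⁻⁶ V = 1.21 µV

1.21 µV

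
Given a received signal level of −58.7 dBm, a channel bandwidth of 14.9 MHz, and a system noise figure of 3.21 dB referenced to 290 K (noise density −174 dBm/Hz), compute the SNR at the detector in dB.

40.4 dB

Noise floor: N = −174 + 10 log₁₀(B) + NF
10 log₁₀(1.49×10⁷) = 71.73 dB
N = −174 + 71.73 + 3.21 = −99.06 dBm
SNR = P_sig − N = −58.7 − (−99.06) = 40.36 dB → 40.4 dB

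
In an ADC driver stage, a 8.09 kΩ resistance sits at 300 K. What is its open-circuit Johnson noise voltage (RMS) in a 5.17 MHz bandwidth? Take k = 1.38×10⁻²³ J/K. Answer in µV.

26.3 µV

V_n = √(4kTRB)
4kTRB = 4 × 1.38×10⁻²³ × 300 × 8.09×10³ × 5.17×10⁶ = 6.93×10⁻¹⁰ V²
V_n = √(6.93×10⁻¹⁰) = 2.63×10⁻⁵ V = 26.3 µV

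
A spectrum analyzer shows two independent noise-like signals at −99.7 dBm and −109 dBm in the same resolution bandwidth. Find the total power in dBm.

−99.2 dBm

Convert to linear, add, convert back:
P₁ = 1.07×10⁻¹³ W, P₂ = 1.26×10⁻¹⁴ W
P_tot = 1.20×10⁻¹³ W → 10 log₁₀(P_tot / 10⁻³) = −99.2 dBm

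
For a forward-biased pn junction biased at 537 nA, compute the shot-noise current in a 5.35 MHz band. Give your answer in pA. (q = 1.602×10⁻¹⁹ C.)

959 pA

I_n = √(2qI·B)
2qI·B = 2 × 1.602×10⁻¹⁹ × 5.37×10⁻⁷ × 5.35×10⁶ = 9.20×10⁻¹⁹ A²
I_n = √(9.20×10⁻¹⁹) = 9.59×10⁻¹⁰ A = 959 pA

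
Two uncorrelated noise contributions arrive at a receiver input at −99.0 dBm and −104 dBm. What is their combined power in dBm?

Convert to linear, add, convert back:
P₁ = 1.26×10⁻¹³ W, P₂ = 3.98×10⁻¹⁴ W
P_tot = 1.66×10⁻¹³ W → 10 log₁₀(P_tot / 10⁻³) = −97.8 dBm

−97.8 dBm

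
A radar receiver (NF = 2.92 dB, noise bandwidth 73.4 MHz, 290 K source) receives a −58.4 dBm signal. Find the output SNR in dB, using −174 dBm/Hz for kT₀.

Noise floor: N = −174 + 10 log₁₀(B) + NF
10 log₁₀(7.34×10⁷) = 78.66 dB
N = −174 + 78.66 + 2.92 = −92.42 dBm
SNR = P_sig − N = −58.4 − (−92.42) = 34.02 dB → 34.0 dB

34.0 dB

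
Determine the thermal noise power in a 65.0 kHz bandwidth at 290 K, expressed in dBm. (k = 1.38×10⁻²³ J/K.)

P_n = kTB = 1.38×10⁻²³ × 290 × 6.50×10⁴ = 2.60×10⁻¹⁶ W
In dBm: 10 log₁₀(2.60×10⁻¹⁶ / 10⁻³) = −125.8 dBm

−125.8 dBm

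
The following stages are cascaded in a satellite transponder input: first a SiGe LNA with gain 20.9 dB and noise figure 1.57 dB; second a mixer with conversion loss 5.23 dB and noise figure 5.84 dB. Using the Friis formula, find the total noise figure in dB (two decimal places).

1.64 dB

Convert to linear (a loss of L dB is a gain of −L dB): F_i = 10^(NF_i/10), G_i = 10^(G_i,dB/10)
  Stage 1: F_1 = 10^(1.57/10) = 1.435, G_1 = 10^(20.9/10) = 123.0
  Stage 2: F_2 = 10^(5.84/10) = 3.837, G_2 = 10^(−5.23/10) = 0.2999
Friis cascade:
  F = 1.435 + (3.837 − 1)/123.0 = 1.459
NF = 10 log₁₀(1.459) = 1.64 dB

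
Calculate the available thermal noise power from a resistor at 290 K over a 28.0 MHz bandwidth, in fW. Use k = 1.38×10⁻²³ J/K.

P_n = kTB = 1.38×10⁻²³ × 290 × 2.80×10⁷ = 1.12×10⁻¹³ W = 112 fW

112 fW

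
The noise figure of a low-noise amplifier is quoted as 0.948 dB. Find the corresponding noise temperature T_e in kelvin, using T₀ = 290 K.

F = 10^(0.948/10) = 1.24394
T_e = (F − 1)·T₀ = (1.24394 − 1) × 290 = 70.7 K

70.7 K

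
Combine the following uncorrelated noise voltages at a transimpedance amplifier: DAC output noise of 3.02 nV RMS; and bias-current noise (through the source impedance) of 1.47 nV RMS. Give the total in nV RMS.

3.36 nV

Uncorrelated sources add in power (mean-square): V_tot = √(ΣV_i²)
V_tot = √[(3.02×10⁻⁹)² + (1.47×10⁻⁹)²] = 3.36×10⁻⁹ V = 3.36 nV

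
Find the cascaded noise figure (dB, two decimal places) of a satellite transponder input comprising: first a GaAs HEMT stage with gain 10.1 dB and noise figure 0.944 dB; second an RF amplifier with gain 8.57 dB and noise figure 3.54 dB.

Convert to linear (a loss of L dB is a gain of −L dB): F_i = 10^(NF_i/10), G_i = 10^(G_i,dB/10)
  Stage 1: F_1 = 10^(0.944/10) = 1.243, G_1 = 10^(10.1/10) = 10.23
  Stage 2: F_2 = 10^(3.54/10) = 2.259, G_2 = 10^(8.57/10) = 7.194
Friis cascade:
  F = 1.243 + (2.259 − 1)/10.23 = 1.366
NF = 10 log₁₀(1.366) = 1.35 dB

1.35 dB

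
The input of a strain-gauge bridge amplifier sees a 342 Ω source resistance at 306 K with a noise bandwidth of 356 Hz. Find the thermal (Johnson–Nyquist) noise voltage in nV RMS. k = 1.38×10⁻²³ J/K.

V_n = √(4kTRB)
4kTRB = 4 × 1.38×10⁻²³ × 306 × 3.42×10² × 3.56×10² = 2.06×10⁻¹⁵ V²
V_n = √(2.06×10⁻¹⁵) = 4.53×10⁻⁸ V = 45.3 nV

45.3 nV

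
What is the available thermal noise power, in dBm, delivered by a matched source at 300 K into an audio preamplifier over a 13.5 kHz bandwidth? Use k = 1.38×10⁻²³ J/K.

−132.5 dBm

P_n = kTB = 1.38×10⁻²³ × 300 × 1.35×10⁴ = 5.59×10⁻¹⁷ W
In dBm: 10 log₁₀(5.59×10⁻¹⁷ / 10⁻³) = −132.5 dBm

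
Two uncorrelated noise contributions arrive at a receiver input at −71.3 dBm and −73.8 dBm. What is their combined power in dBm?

−69.4 dBm

Convert to linear, add, convert back:
P₁ = 7.41×10⁻¹¹ W, P₂ = 4.17×10⁻¹¹ W
P_tot = 1.16×10⁻¹⁰ W → 10 log₁₀(P_tot / 10⁻³) = −69.4 dBm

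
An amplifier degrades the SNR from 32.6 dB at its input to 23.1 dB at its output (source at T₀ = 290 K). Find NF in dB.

NF (dB) = SNR_in(dB) − SNR_out(dB) when the source is at T₀
NF = 32.6 − 23.1 = 9.5 dB

9.5 dB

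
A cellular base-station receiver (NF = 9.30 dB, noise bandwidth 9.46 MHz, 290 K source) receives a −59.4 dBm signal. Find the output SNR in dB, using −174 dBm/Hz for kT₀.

35.5 dB

Noise floor: N = −174 + 10 log₁₀(B) + NF
10 log₁₀(9.46×10⁶) = 69.76 dB
N = −174 + 69.76 + 9.30 = −94.94 dBm
SNR = P_sig − N = −59.4 − (−94.94) = 35.54 dB → 35.5 dB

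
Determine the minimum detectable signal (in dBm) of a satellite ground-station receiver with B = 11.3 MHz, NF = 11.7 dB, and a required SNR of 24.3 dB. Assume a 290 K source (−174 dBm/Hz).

Sensitivity = −174 + 10 log₁₀(B) + NF + SNR_min
= −174 + 70.53 + 11.7 + 24.3
= −67.47 dBm → −67.5 dBm

−67.5 dBm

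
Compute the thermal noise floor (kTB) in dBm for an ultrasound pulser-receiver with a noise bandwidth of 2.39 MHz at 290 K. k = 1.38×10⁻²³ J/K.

−110.2 dBm

P_n = kTB = 1.38×10⁻²³ × 290 × 2.39×10⁶ = 9.56×10⁻¹⁵ W
In dBm: 10 log₁₀(9.56×10⁻¹⁵ / 10⁻³) = −110.2 dBm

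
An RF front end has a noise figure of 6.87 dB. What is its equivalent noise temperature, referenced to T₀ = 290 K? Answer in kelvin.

F = 10^(6.87/10) = 4.86407
T_e = (F − 1)·T₀ = (4.86407 − 1) × 290 = 1121 K

1121 K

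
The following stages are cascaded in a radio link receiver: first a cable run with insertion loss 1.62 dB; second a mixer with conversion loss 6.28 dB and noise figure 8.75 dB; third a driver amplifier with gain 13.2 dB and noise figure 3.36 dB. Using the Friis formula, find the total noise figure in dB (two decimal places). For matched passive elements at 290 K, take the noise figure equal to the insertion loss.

12.57 dB

Convert to linear (a loss of L dB is a gain of −L dB): F_i = 10^(NF_i/10), G_i = 10^(G_i,dB/10)
  Stage 1: F_1 = 10^(1.62/10) = 1.452, G_1 = 10^(−1.62/10) = 0.6887
  Stage 2: F_2 = 10^(8.75/10) = 7.499, G_2 = 10^(−6.28/10) = 0.2355
  Stage 3: F_3 = 10^(3.36/10) = 2.168, G_3 = 10^(13.2/10) = 20.89
Friis cascade:
  F = 1.452 + (7.499 − 1)/0.6887 + (2.168 − 1)/0.1622 = 18.09
NF = 10 log₁₀(18.09) = 12.57 dB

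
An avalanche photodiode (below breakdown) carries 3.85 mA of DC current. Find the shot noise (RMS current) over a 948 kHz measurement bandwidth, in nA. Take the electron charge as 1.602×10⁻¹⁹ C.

34.2 nA

I_n = √(2qI·B)
2qI·B = 2 × 1.602×10⁻¹⁹ × 3.85×10⁻³ × 9.48×10⁵ = 1.17×10⁻¹⁵ A²
I_n = √(1.17×10⁻¹⁵) = 3.42×10⁻⁸ A = 34.2 nA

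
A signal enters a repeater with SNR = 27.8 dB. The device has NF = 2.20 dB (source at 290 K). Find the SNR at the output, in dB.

25.60 dB

By definition F = SNR_in/SNR_out, so in dB: SNR_out = SNR_in − NF
SNR_out = 27.8 − 2.20 = 25.60 dB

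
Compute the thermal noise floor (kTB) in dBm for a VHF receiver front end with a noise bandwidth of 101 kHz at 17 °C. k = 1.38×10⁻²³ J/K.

T = 17 °C + 273.15 = 290.15 K
P_n = kTB = 1.38×10⁻²³ × 290.15 × 1.01×10⁵ = 4.04×10⁻¹⁶ W
In dBm: 10 log₁₀(4.04×10⁻¹⁶ / 10⁻³) = −123.9 dBm

−123.9 dBm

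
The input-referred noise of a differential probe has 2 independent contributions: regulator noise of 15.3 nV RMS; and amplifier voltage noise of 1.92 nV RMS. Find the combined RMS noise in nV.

Uncorrelated sources add in power (mean-square): V_tot = √(ΣV_i²)
V_tot = √[(1.53×10⁻⁸)² + (1.92×10⁻⁹)²] = 1.54×10⁻⁸ V = 15.4 nV

15.4 nV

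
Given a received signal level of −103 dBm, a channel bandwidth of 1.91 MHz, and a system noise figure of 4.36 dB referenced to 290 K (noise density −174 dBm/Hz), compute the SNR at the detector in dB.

3.8 dB

Noise floor: N = −174 + 10 log₁₀(B) + NF
10 log₁₀(1.91×10⁶) = 62.81 dB
N = −174 + 62.81 + 4.36 = −106.83 dBm
SNR = P_sig − N = −103 − (−106.83) = 3.83 dB → 3.8 dB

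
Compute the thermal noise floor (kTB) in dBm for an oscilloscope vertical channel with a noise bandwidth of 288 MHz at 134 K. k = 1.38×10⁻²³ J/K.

−92.7 dBm

P_n = kTB = 1.38×10⁻²³ × 134 × 2.88×10⁸ = 5.33×10⁻¹³ W
In dBm: 10 log₁₀(5.33×10⁻¹³ / 10⁻³) = −92.7 dBm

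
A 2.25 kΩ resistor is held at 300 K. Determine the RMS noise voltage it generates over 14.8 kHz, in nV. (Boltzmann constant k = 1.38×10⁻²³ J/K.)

V_n = √(4kTRB)
4kTRB = 4 × 1.38×10⁻²³ × 300 × 2.25×10³ × 1.48×10⁴ = 5.51×10⁻¹³ V²
V_n = √(5.51×10⁻¹³) = 7.43×10⁻⁷ V = 743 nV

743 nV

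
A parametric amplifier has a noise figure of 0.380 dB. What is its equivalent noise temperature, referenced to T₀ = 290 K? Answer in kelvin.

26.5 K

F = 10^(0.380/10) = 1.09144
T_e = (F − 1)·T₀ = (1.09144 − 1) × 290 = 26.5 K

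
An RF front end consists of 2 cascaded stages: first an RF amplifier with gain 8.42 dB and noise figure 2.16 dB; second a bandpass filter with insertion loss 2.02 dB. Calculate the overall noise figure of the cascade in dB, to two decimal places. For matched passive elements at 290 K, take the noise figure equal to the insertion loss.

Convert to linear (a loss of L dB is a gain of −L dB): F_i = 10^(NF_i/10), G_i = 10^(G_i,dB/10)
  Stage 1: F_1 = 10^(2.16/10) = 1.644, G_1 = 10^(8.42/10) = 6.950
  Stage 2: F_2 = 10^(2.02/10) = 1.592, G_2 = 10^(−2.02/10) = 0.6281
Friis cascade:
  F = 1.644 + (1.592 − 1)/6.950 = 1.730
NF = 10 log₁₀(1.730) = 2.38 dB

2.38 dB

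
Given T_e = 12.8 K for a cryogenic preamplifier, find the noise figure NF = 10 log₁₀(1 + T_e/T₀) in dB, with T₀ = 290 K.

0.188 dB

F = 1 + T_e/T₀ = 1 + 12.8/290 = 1.04414
NF = 10 log₁₀(1.04414) = 0.188 dB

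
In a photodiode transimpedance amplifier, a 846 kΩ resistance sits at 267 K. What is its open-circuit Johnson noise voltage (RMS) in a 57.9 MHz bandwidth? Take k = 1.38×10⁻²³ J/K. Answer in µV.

V_n = √(4kTRB)
4kTRB = 4 × 1.38×10⁻²³ × 267 × 8.46×10⁵ × 5.79×10⁷ = 7.22×10⁻⁷ V²
V_n = √(7.22×10⁻⁷) = 8.50×10⁻⁴ V = 850 µV

850 µV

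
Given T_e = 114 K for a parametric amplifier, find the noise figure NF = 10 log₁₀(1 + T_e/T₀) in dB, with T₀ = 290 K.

F = 1 + T_e/T₀ = 1 + 114/290 = 1.3931
NF = 10 log₁₀(1.3931) = 1.44 dB

1.44 dB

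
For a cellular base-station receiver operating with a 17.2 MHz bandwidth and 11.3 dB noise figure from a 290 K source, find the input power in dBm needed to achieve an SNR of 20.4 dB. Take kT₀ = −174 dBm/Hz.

−69.9 dBm

Sensitivity = −174 + 10 log₁₀(B) + NF + SNR_min
= −174 + 72.36 + 11.3 + 20.4
= −69.94 dBm → −69.9 dBm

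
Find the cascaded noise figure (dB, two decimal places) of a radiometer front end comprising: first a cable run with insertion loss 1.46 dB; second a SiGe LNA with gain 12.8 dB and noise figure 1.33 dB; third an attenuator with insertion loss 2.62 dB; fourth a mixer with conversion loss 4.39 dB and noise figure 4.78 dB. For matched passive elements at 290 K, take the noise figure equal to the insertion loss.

3.49 dB

Convert to linear (a loss of L dB is a gain of −L dB): F_i = 10^(NF_i/10), G_i = 10^(G_i,dB/10)
  Stage 1: F_1 = 10^(1.46/10) = 1.400, G_1 = 10^(−1.46/10) = 0.7145
  Stage 2: F_2 = 10^(1.33/10) = 1.358, G_2 = 10^(12.8/10) = 19.05
  Stage 3: F_3 = 10^(2.62/10) = 1.828, G_3 = 10^(−2.62/10) = 0.5470
  Stage 4: F_4 = 10^(4.78/10) = 3.006, G_4 = 10^(−4.39/10) = 0.3639
Friis cascade:
  F = 1.400 + (1.358 − 1)/0.7145 + (1.828 − 1)/13.61 + (3.006 − 1)/7.447 = 2.231
NF = 10 log₁₀(2.231) = 3.49 dB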